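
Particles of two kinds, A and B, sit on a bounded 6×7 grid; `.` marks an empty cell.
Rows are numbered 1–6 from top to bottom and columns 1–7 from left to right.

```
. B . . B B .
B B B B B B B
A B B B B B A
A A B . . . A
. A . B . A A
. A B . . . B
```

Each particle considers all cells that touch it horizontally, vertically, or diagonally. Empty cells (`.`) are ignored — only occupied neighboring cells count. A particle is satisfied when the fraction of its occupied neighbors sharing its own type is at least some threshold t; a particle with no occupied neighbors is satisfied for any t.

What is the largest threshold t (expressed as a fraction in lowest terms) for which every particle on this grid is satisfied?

Row 1: (1,2)B 3/3 · (1,5)B 4/4 · (1,6)B 4/4
Row 2: (2,1)B 3/4 · (2,2)B 5/6 · (2,3)B 6/6 · (2,4)B 6/6 · (2,5)B 7/7 · (2,6)B 6/7 · (2,7)B 3/4
Row 3: (3,1)A 2/5 · (3,2)B 5/8 · (3,3)B 6/7 · (3,4)B 6/6 · (3,5)B 5/5 · (3,6)B 4/6 · (3,7)A 1/4
Row 4: (4,1)A 3/4 · (4,2)A 3/6 · (4,3)B 4/6 · (4,7)A 3/4
Row 5: (5,2)A 3/5 · (5,4)B 2/2 · (5,6)A 2/3 · (5,7)A 2/3
Row 6: (6,2)A 1/2 · (6,3)B 1/3 · (6,7)B 0/2
The smallest same-type fraction is 0/2 at (6,7), which reduces to 0/1. Any threshold above that leaves this particle unsatisfied.

0/1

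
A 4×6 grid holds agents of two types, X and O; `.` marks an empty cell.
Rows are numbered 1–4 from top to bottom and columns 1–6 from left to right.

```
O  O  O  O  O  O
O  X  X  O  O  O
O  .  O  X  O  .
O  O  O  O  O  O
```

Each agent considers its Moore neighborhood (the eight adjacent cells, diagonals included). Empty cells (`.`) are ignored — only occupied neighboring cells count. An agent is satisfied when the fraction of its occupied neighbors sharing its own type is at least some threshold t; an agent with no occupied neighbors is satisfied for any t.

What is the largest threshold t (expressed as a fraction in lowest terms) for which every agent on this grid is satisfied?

Row 1: (1,1)O 2/3 · (1,2)O 3/5 · (1,3)O 3/5 · (1,4)O 4/5 · (1,5)O 5/5 · (1,6)O 3/3
Row 2: (2,1)O 3/4 · (2,2)X 1/7 · (2,3)X 2/7 · (2,4)O 6/8 · (2,5)O 6/7 · (2,6)O 4/4
Row 3: (3,1)O 3/4 · (3,3)O 4/7 · (3,4)X 1/8 · (3,5)O 6/7
Row 4: (4,1)O 2/2 · (4,2)O 4/4 · (4,3)O 3/4 · (4,4)O 4/5 · (4,5)O 3/4 · (4,6)O 2/2
The smallest same-type fraction is 1/8 at (3,4), which reduces to 1/8. Any threshold above that leaves this agent unsatisfied.

1/8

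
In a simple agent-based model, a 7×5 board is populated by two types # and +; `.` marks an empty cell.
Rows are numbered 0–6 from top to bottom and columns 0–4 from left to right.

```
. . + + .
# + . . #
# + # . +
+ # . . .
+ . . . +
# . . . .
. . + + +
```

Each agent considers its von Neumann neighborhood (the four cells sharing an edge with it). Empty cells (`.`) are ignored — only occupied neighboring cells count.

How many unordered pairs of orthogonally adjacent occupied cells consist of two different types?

8

Scan each occupied cell's neighbors to the right and below so each pair is counted once.
From row 0: 0 unlike of 1 pairs (running 0/1).
From row 1: 2 unlike of 4 pairs (running 2/5).
From row 2: 4 unlike of 4 pairs (running 6/9).
From row 3: 1 unlike of 2 pairs (running 7/11).
From row 4: 1 unlike of 1 pairs (running 8/12).
From row 6: 0 unlike of 2 pairs (running 8/14).
Total adjacent occupied pairs: 14; unlike-type pairs: 8.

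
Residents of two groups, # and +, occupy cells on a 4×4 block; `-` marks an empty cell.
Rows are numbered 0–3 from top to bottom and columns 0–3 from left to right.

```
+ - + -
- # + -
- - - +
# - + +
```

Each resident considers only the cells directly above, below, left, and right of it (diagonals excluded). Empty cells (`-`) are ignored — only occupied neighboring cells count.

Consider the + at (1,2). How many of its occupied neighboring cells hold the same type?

1

Occupied neighbors of (1,2): (0,2)=+, (1,1)=#.
Same type (+): 1 of 2.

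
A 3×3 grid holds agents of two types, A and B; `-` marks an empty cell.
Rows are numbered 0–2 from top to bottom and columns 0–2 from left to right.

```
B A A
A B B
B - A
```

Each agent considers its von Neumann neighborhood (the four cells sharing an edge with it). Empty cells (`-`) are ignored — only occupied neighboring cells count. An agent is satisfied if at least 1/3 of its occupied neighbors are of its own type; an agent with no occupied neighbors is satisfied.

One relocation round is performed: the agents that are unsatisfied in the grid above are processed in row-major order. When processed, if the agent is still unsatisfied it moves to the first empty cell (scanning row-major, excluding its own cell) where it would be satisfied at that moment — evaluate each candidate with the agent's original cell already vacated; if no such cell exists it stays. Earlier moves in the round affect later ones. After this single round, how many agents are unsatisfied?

0

Initially unsatisfied (in order): (0,0), (1,0), (2,0), (2,2).
  (0,0) → (2,1).
  (1,0) → (0,0).
  (2,0): now satisfied by earlier moves; stays.
  (2,2) → (1,0).
Resulting grid:
A A A
A B B
B B -
All satisfied now.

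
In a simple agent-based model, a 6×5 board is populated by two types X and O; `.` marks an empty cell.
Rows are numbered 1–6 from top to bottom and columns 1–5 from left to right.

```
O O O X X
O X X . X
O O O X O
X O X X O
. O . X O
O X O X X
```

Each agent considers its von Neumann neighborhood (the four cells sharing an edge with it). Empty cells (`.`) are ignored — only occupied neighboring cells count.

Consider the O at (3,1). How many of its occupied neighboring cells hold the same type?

Occupied neighbors of (3,1): (2,1)=O, (4,1)=X, (3,2)=O.
Same type (O): 2 of 3.

2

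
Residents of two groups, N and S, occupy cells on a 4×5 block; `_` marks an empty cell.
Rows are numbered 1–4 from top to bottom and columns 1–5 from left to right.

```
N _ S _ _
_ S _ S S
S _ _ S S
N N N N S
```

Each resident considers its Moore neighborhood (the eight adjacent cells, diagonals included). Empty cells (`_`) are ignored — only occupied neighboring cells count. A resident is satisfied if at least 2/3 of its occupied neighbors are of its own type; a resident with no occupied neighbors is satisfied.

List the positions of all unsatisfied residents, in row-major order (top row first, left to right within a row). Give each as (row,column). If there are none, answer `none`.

(1,1)N 0/1 ✗
(1,3)S 2/2 ✓
(2,2)S 2/3 ✓
(2,4)S 4/4 ✓
(2,5)S 3/3 ✓
(3,1)S 1/3 ✗
(3,4)S 4/6 ✓
(3,5)S 4/5 ✓
(4,1)N 1/2 ✗
(4,2)N 2/3 ✓
(4,3)N 2/3 ✓
(4,4)N 1/4 ✗
(4,5)S 2/3 ✓

(1,1), (3,1), (4,1), (4,4)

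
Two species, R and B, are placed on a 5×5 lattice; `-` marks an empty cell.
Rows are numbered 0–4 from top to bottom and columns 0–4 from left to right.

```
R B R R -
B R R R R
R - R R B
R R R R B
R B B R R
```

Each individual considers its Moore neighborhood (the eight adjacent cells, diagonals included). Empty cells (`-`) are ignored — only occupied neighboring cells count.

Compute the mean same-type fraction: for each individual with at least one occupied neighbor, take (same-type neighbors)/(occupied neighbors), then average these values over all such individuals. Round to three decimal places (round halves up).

(0,0)R 1/3
(0,1)B 1/5
(0,2)R 4/5
(0,3)R 4/4
(1,0)B 1/4
(1,1)R 5/7
(1,2)R 6/7
(1,3)R 6/7
(1,4)R 3/4
(2,0)R 3/4
(2,2)R 7/7
(2,3)R 6/8
(2,4)B 1/5
(3,0)R 3/4
(3,1)R 5/7
(3,2)R 5/7
(3,3)R 5/8
(3,4)B 1/5
(4,0)R 2/3
(4,1)B 1/5
(4,2)B 1/5
(4,3)R 3/5
(4,4)R 2/3
Sum over 23 individuals: 1/3 + 1/5 + 4/5 + 4/4 + 1/4 + 5/7 + 6/7 + 6/7 + 3/4 + 3/4 + 7/7 + 6/8 + 1/5 + 3/4 + 5/7 + 5/7 + 5/8 + 1/5 + 2/3 + 1/5 + 1/5 + 3/5 + 2/3 = 11591/840; mean = 11591/840 ÷ 23 = 11591/19320 = 0.599948… → 0.600.

0.600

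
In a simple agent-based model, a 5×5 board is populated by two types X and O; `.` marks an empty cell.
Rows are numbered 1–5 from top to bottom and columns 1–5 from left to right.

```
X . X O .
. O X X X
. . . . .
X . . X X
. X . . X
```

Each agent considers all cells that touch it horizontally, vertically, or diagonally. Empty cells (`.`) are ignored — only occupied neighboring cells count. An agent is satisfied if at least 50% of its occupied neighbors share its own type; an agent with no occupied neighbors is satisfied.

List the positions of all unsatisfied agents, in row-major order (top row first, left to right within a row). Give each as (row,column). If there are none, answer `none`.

(1,1)X 0/1 not
(1,3)X 2/4 satisfied
(1,4)O 0/4 not
(2,2)O 0/3 not
(2,3)X 2/4 satisfied
(2,4)X 3/4 satisfied
(2,5)X 1/2 satisfied
(4,1)X 1/1 satisfied
(4,4)X 2/2 satisfied
(4,5)X 2/2 satisfied
(5,2)X 1/1 satisfied
(5,5)X 2/2 satisfied

(1,1), (1,4), (2,2)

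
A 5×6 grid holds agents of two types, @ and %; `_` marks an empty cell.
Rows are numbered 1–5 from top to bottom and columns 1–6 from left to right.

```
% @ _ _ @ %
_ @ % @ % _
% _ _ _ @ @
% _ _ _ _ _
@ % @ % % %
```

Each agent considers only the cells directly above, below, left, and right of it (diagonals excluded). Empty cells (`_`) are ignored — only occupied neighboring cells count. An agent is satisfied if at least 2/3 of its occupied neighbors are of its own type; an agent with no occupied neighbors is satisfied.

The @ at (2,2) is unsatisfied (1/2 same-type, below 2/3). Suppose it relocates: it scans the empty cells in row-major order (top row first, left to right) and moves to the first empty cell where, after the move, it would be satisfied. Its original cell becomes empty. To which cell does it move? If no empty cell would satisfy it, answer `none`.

Vacating (2,2). Empty cells in order:
  (1,3): 1/2 same-type → still unsatisfied.
  (1,4): 2/2 same-type → satisfied — stop here.

(1,4)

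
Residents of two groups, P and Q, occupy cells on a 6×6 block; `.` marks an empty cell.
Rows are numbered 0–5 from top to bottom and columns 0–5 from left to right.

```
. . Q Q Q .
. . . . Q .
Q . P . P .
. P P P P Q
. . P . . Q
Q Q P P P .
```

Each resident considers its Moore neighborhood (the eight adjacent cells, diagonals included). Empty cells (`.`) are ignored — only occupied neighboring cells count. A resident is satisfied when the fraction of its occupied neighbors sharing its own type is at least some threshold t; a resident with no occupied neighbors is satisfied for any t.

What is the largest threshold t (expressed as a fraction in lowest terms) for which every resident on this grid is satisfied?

Row 0: (0,2)Q 1/1 · (0,3)Q 3/3 · (0,4)Q 2/2
Row 1: (1,4)Q 2/3
Row 2: (2,0)Q 0/1 · (2,2)P 3/3 · (2,4)P 2/4
Row 3: (3,1)P 3/4 · (3,2)P 4/4 · (3,3)P 5/5 · (3,4)P 2/4 · (3,5)Q 1/3
Row 4: (4,2)P 5/6 · (4,5)Q 1/3
Row 5: (5,0)Q 1/1 · (5,1)Q 1/3 · (5,2)P 2/3 · (5,3)P 3/3 · (5,4)P 1/2
The smallest same-type fraction is 0/1 at (2,0), which reduces to 0/1. Any threshold above that leaves this resident unsatisfied.

0/1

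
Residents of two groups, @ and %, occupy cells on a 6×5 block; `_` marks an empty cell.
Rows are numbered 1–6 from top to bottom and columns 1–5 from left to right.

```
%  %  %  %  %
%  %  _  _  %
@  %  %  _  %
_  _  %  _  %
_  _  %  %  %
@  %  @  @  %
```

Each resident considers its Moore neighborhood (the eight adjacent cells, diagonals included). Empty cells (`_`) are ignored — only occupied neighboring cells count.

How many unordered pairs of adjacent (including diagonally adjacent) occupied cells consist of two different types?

Scan each occupied cell's neighbors to the right and below (and the two forward diagonals) so each pair is counted once.
Row 1: %(1,1)–%(1,2)= %(1,1)–%(2,1)= %(1,1)–%(2,2)= %(1,2)–%(1,3)= %(1,2)–%(2,2)= %(1,2)–%(2,1)= %(1,3)–%(1,4)= %(1,3)–%(2,2)= %(1,4)–%(1,5)= %(1,4)–%(2,5)= %(1,5)–%(2,5)=  → 0/11 unlike.
Row 2: %(2,1)–%(2,2)= %(2,1)–@(3,1)≠ %(2,1)–%(3,2)= %(2,2)–%(3,2)= %(2,2)–%(3,3)= %(2,2)–@(3,1)≠ %(2,5)–%(3,5)=  → 2/7 unlike.
Row 3: @(3,1)–%(3,2)≠ %(3,2)–%(3,3)= %(3,2)–%(4,3)= %(3,3)–%(4,3)= %(3,5)–%(4,5)=  → 1/5 unlike.
Row 4: %(4,3)–%(5,3)= %(4,3)–%(5,4)= %(4,5)–%(5,5)= %(4,5)–%(5,4)=  → 0/4 unlike.
Row 5: %(5,3)–%(5,4)= %(5,3)–@(6,3)≠ %(5,3)–@(6,4)≠ %(5,3)–%(6,2)= %(5,4)–%(5,5)= %(5,4)–@(6,4)≠ %(5,4)–%(6,5)= %(5,4)–@(6,3)≠ %(5,5)–%(6,5)= %(5,5)–@(6,4)≠  → 5/10 unlike.
Row 6: @(6,1)–%(6,2)≠ %(6,2)–@(6,3)≠ @(6,3)–@(6,4)= @(6,4)–%(6,5)≠  → 3/4 unlike.
Total adjacent occupied pairs: 41; unlike-type pairs: 11.

11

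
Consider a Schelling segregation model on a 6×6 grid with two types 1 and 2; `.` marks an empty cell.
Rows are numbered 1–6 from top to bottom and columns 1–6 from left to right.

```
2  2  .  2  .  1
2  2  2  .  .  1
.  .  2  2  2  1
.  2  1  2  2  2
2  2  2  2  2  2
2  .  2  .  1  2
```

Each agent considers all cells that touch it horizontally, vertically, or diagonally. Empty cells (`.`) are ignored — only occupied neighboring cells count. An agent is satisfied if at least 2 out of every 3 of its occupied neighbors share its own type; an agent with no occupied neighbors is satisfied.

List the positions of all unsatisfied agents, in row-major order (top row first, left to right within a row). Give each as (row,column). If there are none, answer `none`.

Row 1: (1,1)2 3/3 satisfied · (1,2)2 4/4 satisfied · (1,4)2 1/1 satisfied · (1,6)1 1/1 satisfied
Row 2: (2,1)2 3/3 satisfied · (2,2)2 5/5 satisfied · (2,3)2 5/5 satisfied · (2,6)1 2/3 satisfied
Row 3: (3,3)2 5/6 satisfied · (3,4)2 5/6 satisfied · (3,5)2 4/6 satisfied · (3,6)1 1/4 not
Row 4: (4,2)2 4/5 satisfied · (4,3)1 0/7 not · (4,4)2 7/8 satisfied · (4,5)2 7/8 satisfied · (4,6)2 4/5 satisfied
Row 5: (5,1)2 3/3 satisfied · (5,2)2 5/6 satisfied · (5,3)2 5/6 satisfied · (5,4)2 5/7 satisfied · (5,5)2 6/7 satisfied · (5,6)2 4/5 satisfied
Row 6: (6,1)2 2/2 satisfied · (6,3)2 3/3 satisfied · (6,5)1 0/4 not · (6,6)2 2/3 satisfied

(3,6), (4,3), (6,5)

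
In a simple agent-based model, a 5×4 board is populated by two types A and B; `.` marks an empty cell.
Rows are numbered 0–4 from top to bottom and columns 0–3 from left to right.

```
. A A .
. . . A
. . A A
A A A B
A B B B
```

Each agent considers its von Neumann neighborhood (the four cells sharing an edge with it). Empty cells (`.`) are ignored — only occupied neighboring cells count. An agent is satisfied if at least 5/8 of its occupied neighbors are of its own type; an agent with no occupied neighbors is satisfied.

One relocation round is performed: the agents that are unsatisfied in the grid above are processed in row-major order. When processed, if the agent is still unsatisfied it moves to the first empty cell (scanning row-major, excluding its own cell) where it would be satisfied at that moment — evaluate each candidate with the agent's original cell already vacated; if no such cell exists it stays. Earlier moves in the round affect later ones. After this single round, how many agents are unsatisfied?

3

Initially unsatisfied (in order): (3,2), (3,3), (4,0), (4,1).
  (3,2) → (0,0).
  (3,3): no empty cell satisfies it; stays.
  (4,0) → (0,3).
  (4,1): no empty cell satisfies it; stays.
Resulting grid:
A A A A
. . . A
. . A A
A A . B
. B B B
Unsatisfied now: (3,1), (3,3), (4,1).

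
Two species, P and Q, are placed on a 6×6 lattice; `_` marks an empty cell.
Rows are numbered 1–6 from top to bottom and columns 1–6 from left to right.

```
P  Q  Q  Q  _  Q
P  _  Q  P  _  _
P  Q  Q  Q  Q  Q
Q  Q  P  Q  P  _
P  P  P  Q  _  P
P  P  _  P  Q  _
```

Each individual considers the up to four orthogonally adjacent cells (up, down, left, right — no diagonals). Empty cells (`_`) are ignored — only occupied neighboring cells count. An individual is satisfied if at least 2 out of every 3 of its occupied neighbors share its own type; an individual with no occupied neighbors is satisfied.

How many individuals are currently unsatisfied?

13

(1,1)P 1/2 ✗
(1,2)Q 1/2 ✗
(1,3)Q 3/3 ✓
(1,4)Q 1/2 ✗
(1,6)Q 0/0 ✓
(2,1)P 2/2 ✓
(2,3)Q 2/3 ✓
(2,4)P 0/3 ✗
(3,1)P 1/3 ✗
(3,2)Q 2/3 ✓
(3,3)Q 3/4 ✓
(3,4)Q 3/4 ✓
(3,5)Q 2/3 ✓
(3,6)Q 1/1 ✓
(4,1)Q 1/3 ✗
(4,2)Q 2/4 ✗
(4,3)P 1/4 ✗
(4,4)Q 2/4 ✗
(4,5)P 0/2 ✗
(5,1)P 2/3 ✓
(5,2)P 3/4 ✓
(5,3)P 2/3 ✓
(5,4)Q 1/3 ✗
(5,6)P 0/0 ✓
(6,1)P 2/2 ✓
(6,2)P 2/2 ✓
(6,4)P 0/2 ✗
(6,5)Q 0/1 ✗
Unsatisfied: (1,1), (1,2), (1,4), (2,4), (3,1), (4,1), (4,2), (4,3), (4,4), (4,5), (5,4), (6,4), (6,5) — 13 in total.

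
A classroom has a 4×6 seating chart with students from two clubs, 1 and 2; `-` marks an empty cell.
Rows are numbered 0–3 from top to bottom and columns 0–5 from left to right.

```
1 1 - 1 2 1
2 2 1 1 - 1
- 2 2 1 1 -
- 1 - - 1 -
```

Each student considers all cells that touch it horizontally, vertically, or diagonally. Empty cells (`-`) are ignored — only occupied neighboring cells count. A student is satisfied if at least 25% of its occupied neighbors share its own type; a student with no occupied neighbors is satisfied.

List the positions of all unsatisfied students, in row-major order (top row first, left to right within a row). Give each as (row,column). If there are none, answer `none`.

(0,4), (3,1)

(0,0)1 1/3 ✓
(0,1)1 2/4 ✓
(0,3)1 2/3 ✓
(0,4)2 0/4 ✗
(0,5)1 1/2 ✓
(1,0)2 2/4 ✓
(1,1)2 3/6 ✓
(1,2)1 4/7 ✓
(1,3)1 4/6 ✓
(1,5)1 2/3 ✓
(2,1)2 3/5 ✓
(2,2)2 2/6 ✓
(2,3)1 4/5 ✓
(2,4)1 4/4 ✓
(3,1)1 0/2 ✗
(3,4)1 2/2 ✓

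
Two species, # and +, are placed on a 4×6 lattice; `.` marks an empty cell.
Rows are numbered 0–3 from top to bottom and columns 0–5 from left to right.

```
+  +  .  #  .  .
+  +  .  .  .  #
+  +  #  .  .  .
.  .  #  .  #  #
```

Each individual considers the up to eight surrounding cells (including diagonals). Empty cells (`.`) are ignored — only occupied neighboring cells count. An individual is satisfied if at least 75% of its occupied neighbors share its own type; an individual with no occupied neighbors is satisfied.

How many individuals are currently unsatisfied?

Row 0: (0,0)+ 3/3 satisfied · (0,1)+ 3/3 satisfied · (0,3)# 0/0 satisfied
Row 1: (1,0)+ 5/5 satisfied · (1,1)+ 5/6 satisfied · (1,5)# 0/0 satisfied
Row 2: (2,0)+ 3/3 satisfied · (2,1)+ 3/5 not · (2,2)# 1/3 not
Row 3: (3,2)# 1/2 not · (3,4)# 1/1 satisfied · (3,5)# 1/1 satisfied
Unsatisfied: (2,1), (2,2), (3,2) — 3 in total.

3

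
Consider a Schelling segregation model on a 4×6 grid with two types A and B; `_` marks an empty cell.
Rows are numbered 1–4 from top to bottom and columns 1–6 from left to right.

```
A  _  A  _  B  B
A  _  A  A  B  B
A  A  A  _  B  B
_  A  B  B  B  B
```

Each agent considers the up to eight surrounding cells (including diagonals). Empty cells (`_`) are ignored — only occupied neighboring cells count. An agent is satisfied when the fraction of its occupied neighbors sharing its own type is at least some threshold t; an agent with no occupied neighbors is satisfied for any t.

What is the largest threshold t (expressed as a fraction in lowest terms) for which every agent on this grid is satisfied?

Row 1: (1,1)A 1/1 · (1,3)A 2/2 · (1,5)B 3/4 · (1,6)B 3/3
Row 2: (2,1)A 3/3 · (2,3)A 4/4 · (2,4)A 3/6 · (2,5)B 5/6 · (2,6)B 5/5
Row 3: (3,1)A 3/3 · (3,2)A 5/6 · (3,3)A 4/6 · (3,5)B 6/7 · (3,6)B 5/5
Row 4: (4,2)A 3/4 · (4,3)B 1/4 · (4,4)B 3/4 · (4,5)B 4/4 · (4,6)B 3/3
The smallest same-type fraction is 1/4 at (4,3), which reduces to 1/4. Any threshold above that leaves this agent unsatisfied.

1/4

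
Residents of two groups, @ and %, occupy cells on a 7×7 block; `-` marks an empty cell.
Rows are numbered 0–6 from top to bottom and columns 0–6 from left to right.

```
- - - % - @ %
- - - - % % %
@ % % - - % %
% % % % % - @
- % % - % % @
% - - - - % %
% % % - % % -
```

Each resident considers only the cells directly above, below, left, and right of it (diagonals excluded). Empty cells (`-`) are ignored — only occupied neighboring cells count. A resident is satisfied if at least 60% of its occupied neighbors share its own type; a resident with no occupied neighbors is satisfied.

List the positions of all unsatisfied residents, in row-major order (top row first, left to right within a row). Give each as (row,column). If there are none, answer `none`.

(0,3)% 0/0 ok
(0,5)@ 0/2 unhappy
(0,6)% 1/2 unhappy
(1,4)% 1/1 ok
(1,5)% 3/4 ok
(1,6)% 3/3 ok
(2,0)@ 0/2 unhappy
(2,1)% 2/3 ok
(2,2)% 2/2 ok
(2,5)% 2/2 ok
(2,6)% 2/3 ok
(3,0)% 1/2 unhappy
(3,1)% 4/4 ok
(3,2)% 4/4 ok
(3,3)% 2/2 ok
(3,4)% 2/2 ok
(3,6)@ 1/2 unhappy
(4,1)% 2/2 ok
(4,2)% 2/2 ok
(4,4)% 2/2 ok
(4,5)% 2/3 ok
(4,6)@ 1/3 unhappy
(5,0)% 1/1 ok
(5,5)% 3/3 ok
(5,6)% 1/2 unhappy
(6,0)% 2/2 ok
(6,1)% 2/2 ok
(6,2)% 1/1 ok
(6,4)% 1/1 ok
(6,5)% 2/2 ok

(0,5), (0,6), (2,0), (3,0), (3,6), (4,6), (5,6)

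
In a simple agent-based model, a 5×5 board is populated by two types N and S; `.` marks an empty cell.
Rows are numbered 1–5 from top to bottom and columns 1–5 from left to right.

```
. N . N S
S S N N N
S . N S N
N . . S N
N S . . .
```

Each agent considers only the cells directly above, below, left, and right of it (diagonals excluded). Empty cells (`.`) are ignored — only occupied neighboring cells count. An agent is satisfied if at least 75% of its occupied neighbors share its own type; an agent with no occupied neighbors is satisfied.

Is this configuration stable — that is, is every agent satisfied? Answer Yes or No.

No

Row 1: (1,2)N 0/1 ✗ · (1,4)N 1/2 ✗ · (1,5)S 0/2 ✗
Row 2: (2,1)S 2/2 ✓ · (2,2)S 1/3 ✗ · (2,3)N 2/3 ✗ · (2,4)N 3/4 ✓ · (2,5)N 2/3 ✗
Row 3: (3,1)S 1/2 ✗ · (3,3)N 1/2 ✗ · (3,4)S 1/4 ✗ · (3,5)N 2/3 ✗
Row 4: (4,1)N 1/2 ✗ · (4,4)S 1/2 ✗ · (4,5)N 1/2 ✗
Row 5: (5,1)N 1/2 ✗ · (5,2)S 0/1 ✗
For instance (1,2) has only 0/1 same-type neighbors, below 3/4.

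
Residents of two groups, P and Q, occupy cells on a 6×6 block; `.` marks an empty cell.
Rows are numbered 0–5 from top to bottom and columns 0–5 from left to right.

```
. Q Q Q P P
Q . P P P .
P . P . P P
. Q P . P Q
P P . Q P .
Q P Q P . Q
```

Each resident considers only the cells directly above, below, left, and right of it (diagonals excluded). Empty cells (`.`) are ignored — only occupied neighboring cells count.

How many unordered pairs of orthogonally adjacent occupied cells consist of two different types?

Scan each occupied cell's neighbors to the right and below so each pair is counted once.
Row 0: Q(0,1)–Q(0,2)= Q(0,2)–Q(0,3)= Q(0,2)–P(1,2)≠ Q(0,3)–P(0,4)≠ Q(0,3)–P(1,3)≠ P(0,4)–P(0,5)= P(0,4)–P(1,4)=  → 3/7 unlike.
Row 1: Q(1,0)–P(2,0)≠ P(1,2)–P(1,3)= P(1,2)–P(2,2)= P(1,3)–P(1,4)= P(1,4)–P(2,4)=  → 1/5 unlike.
Row 2: P(2,2)–P(3,2)= P(2,4)–P(2,5)= P(2,4)–P(3,4)= P(2,5)–Q(3,5)≠  → 1/4 unlike.
Row 3: Q(3,1)–P(3,2)≠ Q(3,1)–P(4,1)≠ P(3,4)–Q(3,5)≠ P(3,4)–P(4,4)=  → 3/4 unlike.
Row 4: P(4,0)–P(4,1)= P(4,0)–Q(5,0)≠ P(4,1)–P(5,1)= Q(4,3)–P(4,4)≠ Q(4,3)–P(5,3)≠  → 3/5 unlike.
Row 5: Q(5,0)–P(5,1)≠ P(5,1)–Q(5,2)≠ Q(5,2)–P(5,3)≠  → 3/3 unlike.
Total adjacent occupied pairs: 28; unlike-type pairs: 14.

14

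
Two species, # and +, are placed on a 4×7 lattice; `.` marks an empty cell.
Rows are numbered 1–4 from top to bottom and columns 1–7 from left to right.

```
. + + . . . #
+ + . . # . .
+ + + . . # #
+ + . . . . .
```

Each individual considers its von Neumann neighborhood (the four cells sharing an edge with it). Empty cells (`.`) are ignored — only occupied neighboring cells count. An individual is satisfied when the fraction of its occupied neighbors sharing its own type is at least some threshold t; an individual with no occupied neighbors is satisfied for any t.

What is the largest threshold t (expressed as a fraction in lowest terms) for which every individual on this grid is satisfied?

1/1

(1,2)+ 2/2
(1,3)+ 1/1
(1,7)# — no occupied neighbors
(2,1)+ 2/2
(2,2)+ 3/3
(2,5)# — no occupied neighbors
(3,1)+ 3/3
(3,2)+ 4/4
(3,3)+ 1/1
(3,6)# 1/1
(3,7)# 1/1
(4,1)+ 2/2
(4,2)+ 2/2
The smallest same-type fraction is 2/2 at (1,2), which reduces to 1/1. Any threshold above that leaves this individual unsatisfied.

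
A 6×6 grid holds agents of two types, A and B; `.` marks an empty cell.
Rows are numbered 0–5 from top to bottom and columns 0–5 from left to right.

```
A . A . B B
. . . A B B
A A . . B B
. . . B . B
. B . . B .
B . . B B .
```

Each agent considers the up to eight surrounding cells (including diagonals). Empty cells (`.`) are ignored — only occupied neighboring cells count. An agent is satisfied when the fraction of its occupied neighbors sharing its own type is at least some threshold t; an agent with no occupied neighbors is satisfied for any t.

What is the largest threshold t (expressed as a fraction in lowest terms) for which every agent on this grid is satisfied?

Row 0: (0,0)A — no occupied neighbors · (0,2)A 1/1 · (0,4)B 3/4 · (0,5)B 3/3
Row 1: (1,3)A 1/4 · (1,4)B 5/6 · (1,5)B 5/5
Row 2: (2,0)A 1/1 · (2,1)A 1/1 · (2,4)B 5/6 · (2,5)B 4/4
Row 3: (3,3)B 2/2 · (3,5)B 3/3
Row 4: (4,1)B 1/1 · (4,4)B 4/4
Row 5: (5,0)B 1/1 · (5,3)B 2/2 · (5,4)B 2/2
The smallest same-type fraction is 1/4 at (1,3), which reduces to 1/4. Any threshold above that leaves this agent unsatisfied.

1/4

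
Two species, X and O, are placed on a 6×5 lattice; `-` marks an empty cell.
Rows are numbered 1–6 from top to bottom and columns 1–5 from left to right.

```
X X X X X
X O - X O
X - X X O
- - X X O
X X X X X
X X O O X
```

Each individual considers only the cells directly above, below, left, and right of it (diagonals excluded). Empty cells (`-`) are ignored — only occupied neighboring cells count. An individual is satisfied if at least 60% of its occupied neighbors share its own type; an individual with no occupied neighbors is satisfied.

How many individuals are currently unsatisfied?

Row 1: (1,1)X 2/2 ok · (1,2)X 2/3 ok · (1,3)X 2/2 ok · (1,4)X 3/3 ok · (1,5)X 1/2 unhappy
Row 2: (2,1)X 2/3 ok · (2,2)O 0/2 unhappy · (2,4)X 2/3 ok · (2,5)O 1/3 unhappy
Row 3: (3,1)X 1/1 ok · (3,3)X 2/2 ok · (3,4)X 3/4 ok · (3,5)O 2/3 ok
Row 4: (4,3)X 3/3 ok · (4,4)X 3/4 ok · (4,5)O 1/3 unhappy
Row 5: (5,1)X 2/2 ok · (5,2)X 3/3 ok · (5,3)X 3/4 ok · (5,4)X 3/4 ok · (5,5)X 2/3 ok
Row 6: (6,1)X 2/2 ok · (6,2)X 2/3 ok · (6,3)O 1/3 unhappy · (6,4)O 1/3 unhappy · (6,5)X 1/2 unhappy
Unsatisfied: (1,5), (2,2), (2,5), (4,5), (6,3), (6,4), (6,5) — 7 in total.

7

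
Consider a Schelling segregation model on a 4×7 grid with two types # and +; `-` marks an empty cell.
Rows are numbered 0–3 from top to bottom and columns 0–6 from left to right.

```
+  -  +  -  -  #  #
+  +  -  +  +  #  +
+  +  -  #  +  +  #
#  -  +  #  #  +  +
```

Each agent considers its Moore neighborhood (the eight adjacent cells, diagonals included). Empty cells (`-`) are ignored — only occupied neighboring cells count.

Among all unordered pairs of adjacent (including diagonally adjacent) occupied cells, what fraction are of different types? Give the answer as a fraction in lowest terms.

11/25

Scan each occupied cell's neighbors to the right and below (and the two forward diagonals) so each pair is counted once.
From row 0: 3 unlike of 10 pairs (running 3/10).
From row 1: 7 unlike of 18 pairs (running 10/28).
From row 2: 10 unlike of 18 pairs (running 20/46).
From row 3: 2 unlike of 4 pairs (running 22/50).
Total adjacent occupied pairs: 50; unlike-type pairs: 22.
22/50 reduces to 11/25.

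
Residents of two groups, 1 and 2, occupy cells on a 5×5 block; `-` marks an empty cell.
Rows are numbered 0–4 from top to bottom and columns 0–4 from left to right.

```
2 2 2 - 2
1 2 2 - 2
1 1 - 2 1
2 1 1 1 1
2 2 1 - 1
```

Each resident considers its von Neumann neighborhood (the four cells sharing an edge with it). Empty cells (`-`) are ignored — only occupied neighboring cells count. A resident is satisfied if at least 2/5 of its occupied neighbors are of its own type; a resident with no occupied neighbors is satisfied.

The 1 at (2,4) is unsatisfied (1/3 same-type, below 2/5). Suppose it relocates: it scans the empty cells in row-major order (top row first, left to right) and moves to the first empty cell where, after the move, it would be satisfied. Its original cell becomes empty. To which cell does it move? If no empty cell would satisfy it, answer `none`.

Vacating (2,4). Empty cells in order:
  (0,3): 0/2 same-type → still unsatisfied.
  (1,3): 0/3 same-type → still unsatisfied.
  (2,2): 2/4 same-type → satisfied — stop here.

(2,2)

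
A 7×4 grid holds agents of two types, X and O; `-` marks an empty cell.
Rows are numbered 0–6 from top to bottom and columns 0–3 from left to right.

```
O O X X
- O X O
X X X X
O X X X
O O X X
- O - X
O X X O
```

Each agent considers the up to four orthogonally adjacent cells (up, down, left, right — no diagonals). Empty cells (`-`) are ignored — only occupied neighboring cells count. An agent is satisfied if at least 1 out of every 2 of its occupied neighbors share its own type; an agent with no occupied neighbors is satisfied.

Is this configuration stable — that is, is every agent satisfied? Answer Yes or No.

No

(0,0)O 1/1 ok
(0,1)O 2/3 ok
(0,2)X 2/3 ok
(0,3)X 1/2 ok
(1,1)O 1/3 unhappy
(1,2)X 2/4 ok
(1,3)O 0/3 unhappy
(2,0)X 1/2 ok
(2,1)X 3/4 ok
(2,2)X 4/4 ok
(2,3)X 2/3 ok
(3,0)O 1/3 unhappy
(3,1)X 2/4 ok
(3,2)X 4/4 ok
(3,3)X 3/3 ok
(4,0)O 2/2 ok
(4,1)O 2/4 ok
(4,2)X 2/3 ok
(4,3)X 3/3 ok
(5,1)O 1/2 ok
(5,3)X 1/2 ok
(6,0)O 0/1 unhappy
(6,1)X 1/3 unhappy
(6,2)X 1/2 ok
(6,3)O 0/2 unhappy
For instance (1,1) has only 1/3 same-type neighbors, below 1/2.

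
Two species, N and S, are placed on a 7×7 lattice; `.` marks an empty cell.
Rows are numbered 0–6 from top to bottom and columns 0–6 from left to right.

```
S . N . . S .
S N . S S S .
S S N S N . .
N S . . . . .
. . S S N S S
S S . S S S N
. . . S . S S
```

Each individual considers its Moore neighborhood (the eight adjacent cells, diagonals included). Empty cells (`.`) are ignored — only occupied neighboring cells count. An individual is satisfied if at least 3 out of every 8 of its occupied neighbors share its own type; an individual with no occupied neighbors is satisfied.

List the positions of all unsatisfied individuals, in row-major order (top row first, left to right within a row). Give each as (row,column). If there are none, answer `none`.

(1,1), (2,2), (2,4), (3,0), (4,4), (5,6)

Row 0: (0,0)S 1/2 ✓ · (0,2)N 1/2 ✓ · (0,5)S 2/2 ✓
Row 1: (1,0)S 3/4 ✓ · (1,1)N 2/6 ✗ · (1,3)S 2/5 ✓ · (1,4)S 4/5 ✓ · (1,5)S 2/3 ✓
Row 2: (2,0)S 3/5 ✓ · (2,1)S 3/6 ✓ · (2,2)N 1/5 ✗ · (2,3)S 2/4 ✓ · (2,4)N 0/4 ✗
Row 3: (3,0)N 0/3 ✗ · (3,1)S 3/5 ✓
Row 4: (4,2)S 4/4 ✓ · (4,3)S 3/4 ✓ · (4,4)N 0/5 ✗ · (4,5)S 3/5 ✓ · (4,6)S 2/3 ✓
Row 5: (5,0)S 1/1 ✓ · (5,1)S 2/2 ✓ · (5,3)S 4/5 ✓ · (5,4)S 6/7 ✓ · (5,5)S 5/7 ✓ · (5,6)N 0/5 ✗
Row 6: (6,3)S 2/2 ✓ · (6,5)S 3/4 ✓ · (6,6)S 2/3 ✓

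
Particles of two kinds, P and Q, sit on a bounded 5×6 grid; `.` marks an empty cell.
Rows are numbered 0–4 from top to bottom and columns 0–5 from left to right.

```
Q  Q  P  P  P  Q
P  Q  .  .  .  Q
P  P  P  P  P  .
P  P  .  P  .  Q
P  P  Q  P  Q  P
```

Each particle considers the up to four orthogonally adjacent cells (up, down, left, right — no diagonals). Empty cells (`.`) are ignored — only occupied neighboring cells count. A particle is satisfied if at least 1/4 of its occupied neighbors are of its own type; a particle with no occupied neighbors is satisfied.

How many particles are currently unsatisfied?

Row 0: (0,0)Q 1/2 ok · (0,1)Q 2/3 ok · (0,2)P 1/2 ok · (0,3)P 2/2 ok · (0,4)P 1/2 ok · (0,5)Q 1/2 ok
Row 1: (1,0)P 1/3 ok · (1,1)Q 1/3 ok · (1,5)Q 1/1 ok
Row 2: (2,0)P 3/3 ok · (2,1)P 3/4 ok · (2,2)P 2/2 ok · (2,3)P 3/3 ok · (2,4)P 1/1 ok
Row 3: (3,0)P 3/3 ok · (3,1)P 3/3 ok · (3,3)P 2/2 ok · (3,5)Q 0/1 unhappy
Row 4: (4,0)P 2/2 ok · (4,1)P 2/3 ok · (4,2)Q 0/2 unhappy · (4,3)P 1/3 ok · (4,4)Q 0/2 unhappy · (4,5)P 0/2 unhappy
Unsatisfied: (3,5), (4,2), (4,4), (4,5) — 4 in total.

4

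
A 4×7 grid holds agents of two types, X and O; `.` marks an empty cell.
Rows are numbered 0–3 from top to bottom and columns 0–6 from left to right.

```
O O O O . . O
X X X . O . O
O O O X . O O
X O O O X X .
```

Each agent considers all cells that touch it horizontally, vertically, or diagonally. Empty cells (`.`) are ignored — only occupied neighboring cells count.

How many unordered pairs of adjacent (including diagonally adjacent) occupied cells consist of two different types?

Scan each occupied cell's neighbors to the right and below (and the two forward diagonals) so each pair is counted once.
Row 0: O(0,0)–O(0,1)= O(0,0)–X(1,0)≠ O(0,0)–X(1,1)≠ O(0,1)–O(0,2)= O(0,1)–X(1,1)≠ O(0,1)–X(1,2)≠ O(0,1)–X(1,0)≠ O(0,2)–O(0,3)= O(0,2)–X(1,2)≠ O(0,2)–X(1,1)≠ O(0,3)–O(1,4)= O(0,3)–X(1,2)≠ O(0,6)–O(1,6)=  → 8/13 unlike.
Row 1: X(1,0)–X(1,1)= X(1,0)–O(2,0)≠ X(1,0)–O(2,1)≠ X(1,1)–X(1,2)= X(1,1)–O(2,1)≠ X(1,1)–O(2,2)≠ X(1,1)–O(2,0)≠ X(1,2)–O(2,2)≠ X(1,2)–X(2,3)= X(1,2)–O(2,1)≠ O(1,4)–O(2,5)= O(1,4)–X(2,3)≠ O(1,6)–O(2,6)= O(1,6)–O(2,5)=  → 8/14 unlike.
Row 2: O(2,0)–O(2,1)= O(2,0)–X(3,0)≠ O(2,0)–O(3,1)= O(2,1)–O(2,2)= O(2,1)–O(3,1)= O(2,1)–O(3,2)= O(2,1)–X(3,0)≠ O(2,2)–X(2,3)≠ O(2,2)–O(3,2)= O(2,2)–O(3,3)= O(2,2)–O(3,1)= X(2,3)–O(3,3)≠ X(2,3)–X(3,4)= X(2,3)–O(3,2)≠ O(2,5)–O(2,6)= O(2,5)–X(3,5)≠ O(2,5)–X(3,4)≠ O(2,6)–X(3,5)≠  → 8/18 unlike.
Row 3: X(3,0)–O(3,1)≠ O(3,1)–O(3,2)= O(3,2)–O(3,3)= O(3,3)–X(3,4)≠ X(3,4)–X(3,5)=  → 2/5 unlike.
Total adjacent occupied pairs: 50; unlike-type pairs: 26.

26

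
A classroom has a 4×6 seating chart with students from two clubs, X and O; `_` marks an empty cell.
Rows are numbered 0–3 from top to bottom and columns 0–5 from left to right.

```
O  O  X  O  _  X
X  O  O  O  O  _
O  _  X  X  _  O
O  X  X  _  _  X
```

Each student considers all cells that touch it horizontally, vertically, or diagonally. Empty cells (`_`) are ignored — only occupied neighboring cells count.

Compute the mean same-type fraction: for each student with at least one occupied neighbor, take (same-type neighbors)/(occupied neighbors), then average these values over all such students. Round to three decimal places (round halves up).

0.453

(0,0)O 2/3
(0,1)O 3/5
(0,2)X 0/5
(0,3)O 3/4
(0,5)X 0/1
(1,0)X 0/4
(1,1)O 4/7
(1,2)O 4/7
(1,3)O 3/6
(1,4)O 3/5
(2,0)O 2/4
(2,2)X 3/6
(2,3)X 2/5
(2,5)O 1/2
(3,0)O 1/2
(3,1)X 2/4
(3,2)X 3/3
(3,5)X 0/1
Sum over 18 students: 2/3 + 3/5 + 0/5 + 3/4 + 0/1 + 0/4 + 4/7 + 4/7 + 3/6 + 3/5 + 2/4 + 3/6 + 2/5 + 1/2 + 1/2 + 2/4 + 3/3 + 0/1 = 3427/420; mean = 3427/420 ÷ 18 = 3427/7560 = 0.453306… → 0.453.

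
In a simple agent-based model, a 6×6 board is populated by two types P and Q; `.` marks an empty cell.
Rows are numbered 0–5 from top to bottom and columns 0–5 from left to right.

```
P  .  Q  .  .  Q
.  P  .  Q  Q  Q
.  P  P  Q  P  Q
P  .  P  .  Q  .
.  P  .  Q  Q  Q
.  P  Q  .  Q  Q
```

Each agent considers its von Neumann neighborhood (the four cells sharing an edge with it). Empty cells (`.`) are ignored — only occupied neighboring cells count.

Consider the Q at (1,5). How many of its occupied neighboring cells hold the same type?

Occupied neighbors of (1,5): (0,5)=Q, (2,5)=Q, (1,4)=Q.
Same type (Q): 3 of 3.

3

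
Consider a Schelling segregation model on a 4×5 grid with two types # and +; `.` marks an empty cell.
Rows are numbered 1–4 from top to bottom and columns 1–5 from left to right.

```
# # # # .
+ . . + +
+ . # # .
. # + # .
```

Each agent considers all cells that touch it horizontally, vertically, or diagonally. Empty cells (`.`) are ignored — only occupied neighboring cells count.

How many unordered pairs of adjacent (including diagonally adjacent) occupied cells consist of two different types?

13

Scan each occupied cell's neighbors to the right and below (and the two forward diagonals) so each pair is counted once.
Row 1: #(1,1)–#(1,2)= #(1,1)–+(2,1)≠ #(1,2)–#(1,3)= #(1,2)–+(2,1)≠ #(1,3)–#(1,4)= #(1,3)–+(2,4)≠ #(1,4)–+(2,4)≠ #(1,4)–+(2,5)≠  → 5/8 unlike.
Row 2: +(2,1)–+(3,1)= +(2,4)–+(2,5)= +(2,4)–#(3,4)≠ +(2,4)–#(3,3)≠ +(2,5)–#(3,4)≠  → 3/5 unlike.
Row 3: +(3,1)–#(4,2)≠ #(3,3)–#(3,4)= #(3,3)–+(4,3)≠ #(3,3)–#(4,4)= #(3,3)–#(4,2)= #(3,4)–#(4,4)= #(3,4)–+(4,3)≠  → 3/7 unlike.
Row 4: #(4,2)–+(4,3)≠ +(4,3)–#(4,4)≠  → 2/2 unlike.
Total adjacent occupied pairs: 22; unlike-type pairs: 13.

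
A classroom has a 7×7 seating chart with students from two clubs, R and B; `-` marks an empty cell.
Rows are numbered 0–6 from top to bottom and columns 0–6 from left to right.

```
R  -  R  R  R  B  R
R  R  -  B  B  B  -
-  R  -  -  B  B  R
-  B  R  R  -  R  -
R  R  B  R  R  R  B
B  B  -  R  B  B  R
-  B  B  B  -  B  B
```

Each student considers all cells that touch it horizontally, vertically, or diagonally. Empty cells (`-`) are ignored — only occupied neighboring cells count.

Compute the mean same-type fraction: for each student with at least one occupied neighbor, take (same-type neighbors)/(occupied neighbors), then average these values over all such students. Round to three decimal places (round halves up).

0.551

(0,0)R 2/2
(0,2)R 2/3
(0,3)R 2/4
(0,4)R 1/5
(0,5)B 2/4
(0,6)R 0/2
(1,0)R 3/3
(1,1)R 4/4
(1,3)B 2/5
(1,4)B 5/7
(1,5)B 4/7
(2,1)R 3/4
(2,4)B 4/6
(2,5)B 3/5
(2,6)R 1/3
(3,1)B 1/5
(3,2)R 4/6
(3,3)R 3/5
(3,5)R 3/6
(4,0)R 1/4
(4,1)R 2/6
(4,2)B 2/7
(4,3)R 4/6
(4,4)R 5/7
(4,5)R 3/6
(4,6)B 1/4
(5,0)B 2/4
(5,1)B 4/6
(5,3)R 2/6
(5,4)B 3/7
(5,5)B 4/7
(5,6)R 1/5
(6,1)B 3/3
(6,2)B 3/4
(6,3)B 2/3
(6,5)B 3/4
(6,6)B 2/3
Sum over 37 students: 2/2 + 2/3 + 2/4 + 1/5 + 2/4 + 0/2 + 3/3 + 4/4 + 2/5 + 5/7 + 4/7 + 3/4 + 4/6 + 3/5 + 1/3 + 1/5 + 4/6 + 3/5 + 3/6 + 1/4 + 2/6 + 2/7 + 4/6 + 5/7 + 3/6 + 1/4 + 2/4 + 4/6 + 2/6 + 3/7 + 4/7 + 1/5 + 3/3 + 3/4 + 2/3 + 3/4 + 2/3 = 8569/420; mean = 8569/420 ÷ 37 = 8569/15540 = 0.551415… → 0.551.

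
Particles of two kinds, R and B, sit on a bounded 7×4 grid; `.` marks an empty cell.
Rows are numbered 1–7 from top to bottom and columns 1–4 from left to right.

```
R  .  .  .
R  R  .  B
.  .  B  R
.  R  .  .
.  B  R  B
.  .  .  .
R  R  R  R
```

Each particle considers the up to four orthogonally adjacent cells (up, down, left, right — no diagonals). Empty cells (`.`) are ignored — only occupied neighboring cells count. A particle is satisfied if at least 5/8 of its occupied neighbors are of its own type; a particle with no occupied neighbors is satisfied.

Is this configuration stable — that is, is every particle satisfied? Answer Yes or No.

No

(1,1)R 1/1 satisfied
(2,1)R 2/2 satisfied
(2,2)R 1/1 satisfied
(2,4)B 0/1 not
(3,3)B 0/1 not
(3,4)R 0/2 not
(4,2)R 0/1 not
(5,2)B 0/2 not
(5,3)R 0/2 not
(5,4)B 0/1 not
(7,1)R 1/1 satisfied
(7,2)R 2/2 satisfied
(7,3)R 2/2 satisfied
(7,4)R 1/1 satisfied
For instance (2,4) has only 0/1 same-type neighbors, below 5/8.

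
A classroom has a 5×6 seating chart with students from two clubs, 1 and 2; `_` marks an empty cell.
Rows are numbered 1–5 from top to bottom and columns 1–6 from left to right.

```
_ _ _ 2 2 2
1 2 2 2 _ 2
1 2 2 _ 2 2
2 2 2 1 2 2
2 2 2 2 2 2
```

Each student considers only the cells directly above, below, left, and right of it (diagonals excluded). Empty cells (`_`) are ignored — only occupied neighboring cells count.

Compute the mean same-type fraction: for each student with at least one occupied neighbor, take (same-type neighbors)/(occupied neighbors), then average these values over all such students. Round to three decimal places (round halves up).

Row 1: (1,4)2 2/2 · (1,5)2 2/2 · (1,6)2 2/2
Row 2: (2,1)1 1/2 · (2,2)2 2/3 · (2,3)2 3/3 · (2,4)2 2/2 · (2,6)2 2/2
Row 3: (3,1)1 1/3 · (3,2)2 3/4 · (3,3)2 3/3 · (3,5)2 2/2 · (3,6)2 3/3
Row 4: (4,1)2 2/3 · (4,2)2 4/4 · (4,3)2 3/4 · (4,4)1 0/3 · (4,5)2 3/4 · (4,6)2 3/3
Row 5: (5,1)2 2/2 · (5,2)2 3/3 · (5,3)2 3/3 · (5,4)2 2/3 · (5,5)2 3/3 · (5,6)2 2/2
Sum over 25 students: 2/2 + 2/2 + 2/2 + 1/2 + 2/3 + 3/3 + 2/2 + 2/2 + 1/3 + 3/4 + 3/3 + 2/2 + 3/3 + 2/3 + 4/4 + 3/4 + 0/3 + 3/4 + 3/3 + 2/2 + 3/3 + 3/3 + 2/3 + 3/3 + 2/2 = 253/12; mean = 253/12 ÷ 25 = 253/300 = 0.843333… → 0.843.

0.843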